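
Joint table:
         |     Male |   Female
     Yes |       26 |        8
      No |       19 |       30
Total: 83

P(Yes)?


P(Yes) = (26+8)/83 = 34/83

P(Yes) = 34/83 ≈ 40.96%


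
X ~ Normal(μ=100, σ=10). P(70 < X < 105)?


z₁=(70-100)/10=-3.0, z₂=(105-100)/10=0.5
P = Φ(0.5) - Φ(-3.0) = 0.691462 - 0.001350 = 0.690112 ≈ 0.6901

P(70 < X < 105) ≈ 0.6901


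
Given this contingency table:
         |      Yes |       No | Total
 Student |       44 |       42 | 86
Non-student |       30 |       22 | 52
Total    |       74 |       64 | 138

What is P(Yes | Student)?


P(Yes | Student) = 44/(44+42) = 44/86 = 22/43

P(Yes|Student) = 22/43 ≈ 51.16%


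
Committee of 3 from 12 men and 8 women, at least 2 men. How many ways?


Count by #men:
  2M,1W: C(12,2)×C(8,1)=528
  3M,0W: C(12,3)×C(8,0)=220
Total = 748

748


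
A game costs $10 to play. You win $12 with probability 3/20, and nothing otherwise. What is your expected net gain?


E[gain] = (12-10)×3/20 + (-10)×17/20
= 3/10 - 17/2 = -41/5

Expected net gain = $-41/5 ≈ $-8.20


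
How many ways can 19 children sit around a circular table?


Circular arrangements of 19 distinct objects: fix one position to break rotational symmetry.
(n-1)! = 18! = 6402373705728000

6402373705728000


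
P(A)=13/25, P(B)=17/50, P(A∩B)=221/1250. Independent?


P(A)×P(B) = 221/1250
P(A∩B) = 221/1250
Equal ✓ → Independent

Yes, independent


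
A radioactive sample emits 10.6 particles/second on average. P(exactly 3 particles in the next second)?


Poisson(λ=10.6): P(X=3) = e^(-λ)×λ^k/k!
= e^(-10.6) × 10.6^3 / 3!
≈ 2.491600973e-05 × 1191.016 / 6 ≈ 0.004946

P(X=3) ≈ 0.004946 ≈ 0.49%


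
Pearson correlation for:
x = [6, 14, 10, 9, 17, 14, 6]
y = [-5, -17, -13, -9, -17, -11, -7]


n=7, Σx=76, Σy=-79, Σxy=-964, Σx²=934, Σy²=1023
r = (7×(-964) - 76×(-79))/√((7×934 - 76²)(7×1023 - (-79)²))
= -744/√(762×920) = -744/√701040 ≈ -744/837.2813 ≈ -0.8886

r ≈ -0.8886


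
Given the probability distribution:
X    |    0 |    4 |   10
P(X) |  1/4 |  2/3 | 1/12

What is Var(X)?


E[X] = 7/2
E[X²] = 19
Var(X) = E[X²] - (E[X])² = 19 - 49/4 = 27/4

Var(X) = 27/4 ≈ 6.7500


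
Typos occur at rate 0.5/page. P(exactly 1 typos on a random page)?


Poisson(λ=0.5): P(X=1) = e^(-λ)×λ^k/k!
= e^(-0.5) × 0.5^1 / 1!
≈ 0.6065306597 × 0.5 / 1 ≈ 0.303265

P(X=1) ≈ 0.303265 ≈ 30.33%


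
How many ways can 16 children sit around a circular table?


Circular arrangements of 16 distinct objects: fix one position to break rotational symmetry.
(n-1)! = 15! = 1307674368000

1307674368000


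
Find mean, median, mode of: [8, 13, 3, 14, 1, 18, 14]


Sorted: [1, 3, 8, 13, 14, 14, 18]
Mean = 71/7
Median = 13
Freq: {8: 1, 13: 1, 3: 1, 14: 2, 1: 1, 18: 1}
Mode: [14]

Mean=71/7, Median=13, Mode=14


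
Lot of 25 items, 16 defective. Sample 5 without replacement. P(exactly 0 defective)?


Hypergeometric: C(16,0)×C(9,5)/C(25,5)
= 1×126/53130 = 3/1265

P(X=0) = 3/1265 ≈ 0.24%


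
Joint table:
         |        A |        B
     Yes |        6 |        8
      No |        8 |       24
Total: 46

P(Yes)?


P(Yes) = (6+8)/46 = 14/46 = 7/23

P(Yes) = 7/23 ≈ 30.43%


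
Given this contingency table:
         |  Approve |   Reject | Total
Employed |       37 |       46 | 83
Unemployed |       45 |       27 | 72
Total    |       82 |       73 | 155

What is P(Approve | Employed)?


P(Approve | Employed) = 37/(37+46) = 37/83

P(Approve|Employed) = 37/83 ≈ 44.58%


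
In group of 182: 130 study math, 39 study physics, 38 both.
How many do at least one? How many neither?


|A∪B| = 130+39-38 = 131
Neither = 182-131 = 51

At least one: 131; Neither: 51


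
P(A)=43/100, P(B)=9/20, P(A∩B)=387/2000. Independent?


P(A)×P(B) = 387/2000
P(A∩B) = 387/2000
Equal ✓ → Independent

Yes, independent


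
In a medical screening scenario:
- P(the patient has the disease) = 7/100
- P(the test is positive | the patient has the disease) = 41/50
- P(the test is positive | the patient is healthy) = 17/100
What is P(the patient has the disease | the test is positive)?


Using Bayes' theorem:
P(A|B) = P(B|A)·P(A) / P(B)

P(the test is positive) = 41/50 × 7/100 + 17/100 × 93/100
= 287/5000 + 1581/10000 = 431/2000

P(the patient has the disease|the test is positive) = (287/5000) / (431/2000) = 574/2155

P(the patient has the disease|the test is positive) = 574/2155 ≈ 26.64%


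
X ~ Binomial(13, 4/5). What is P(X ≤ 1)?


P(X ≤ 1) = Σ P(X=i) for i=0..1
P(X=0) = 1/1220703125
P(X=1) = 52/1220703125
Sum = 53/1220703125

P(X ≤ 1) = 53/1220703125 ≈ 0.00%


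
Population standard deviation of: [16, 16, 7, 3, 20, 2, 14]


Mean = 78/7
  (16-78/7)²=1156/49
  (16-78/7)²=1156/49
  (7-78/7)²=841/49
  (3-78/7)²=3249/49
  (20-78/7)²=3844/49
  (2-78/7)²=4096/49
  (14-78/7)²=400/49
Σ(x-μ)² = 2106/7
σ² = (2106/7)/7 = 2106/49

σ = √(2106/49) ≈ 6.5559


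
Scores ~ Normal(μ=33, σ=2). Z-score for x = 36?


z = (x - μ)/σ = (36 - 33)/2 = 1.5

z = 1.5


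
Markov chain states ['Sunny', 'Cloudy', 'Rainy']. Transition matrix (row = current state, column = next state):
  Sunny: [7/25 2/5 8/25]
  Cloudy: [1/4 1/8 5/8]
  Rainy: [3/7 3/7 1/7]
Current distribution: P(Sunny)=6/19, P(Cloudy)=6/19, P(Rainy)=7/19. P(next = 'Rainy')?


P(next=Rainy) = Σᵢ P(now=i)×P(i→Rainy)
= 6/19×8/25 + 6/19×5/8 + 7/19×1/7
= 48/475 + 15/76 + 1/19 = 667/1900

P = 667/1900 ≈ 0.3511


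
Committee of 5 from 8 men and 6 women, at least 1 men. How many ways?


Count by #men:
  1M,4W: C(8,1)×C(6,4)=120
  2M,3W: C(8,2)×C(6,3)=560
  3M,2W: C(8,3)×C(6,2)=840
  4M,1W: C(8,4)×C(6,1)=420
  5M,0W: C(8,5)×C(6,0)=56
Total = 1996

1996


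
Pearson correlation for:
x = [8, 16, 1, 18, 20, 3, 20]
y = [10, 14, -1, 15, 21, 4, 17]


n=7, Σx=86, Σy=80, Σxy=1345, Σx²=1454, Σy²=1268
r = (7×1345 - 86×80)/√((7×1454 - 86²)(7×1268 - 80²))
= 2535/√(2782×2476) = 2535/√6888232 ≈ 2535/2624.5442 ≈ 0.9659

r ≈ 0.9659


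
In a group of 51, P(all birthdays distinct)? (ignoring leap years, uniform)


P(all different) = Π(365-i)/365 for i=0..50
= (365/365)×(364/365)×...×(315/365)
= 0.025568

P ≈ 0.0256 ≈ 2.56%


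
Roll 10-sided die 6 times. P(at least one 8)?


P(no 8)^6 = (9/10)^6 = 531441/1000000
P(≥1) = 1 - 531441/1000000 = 468559/1000000

P = 468559/1000000 ≈ 46.86%


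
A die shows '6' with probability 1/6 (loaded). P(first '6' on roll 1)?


Geometric: P(X=1) = (1-p)^(k-1)×p = (5/6)^0×1/6 = 1/6

P(X=1) = 1/6 ≈ 16.67%


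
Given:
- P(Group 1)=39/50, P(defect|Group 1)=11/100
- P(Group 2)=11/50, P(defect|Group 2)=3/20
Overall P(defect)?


P(B) = Σ P(B|Aᵢ)×P(Aᵢ)
  11/100×39/50 = 429/5000
  3/20×11/50 = 33/1000
Sum = 297/2500

P(defect) = 297/2500 ≈ 11.88%


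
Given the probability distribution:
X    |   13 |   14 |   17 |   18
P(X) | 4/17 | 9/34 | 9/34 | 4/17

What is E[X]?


E[X] = Σ x·P(X=x)
= (13)×(4/17) + (14)×(9/34) + (17)×(9/34) + (18)×(4/17)
= 31/2

E[X] = 31/2


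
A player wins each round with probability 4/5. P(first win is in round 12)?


Geometric: P(X=12) = (1-p)^(k-1)×p = (1/5)^11×4/5 = 4/244140625

P(X=12) = 4/244140625 ≈ 0.00%


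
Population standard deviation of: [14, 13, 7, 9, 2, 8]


Mean = 53/6
  (14-53/6)²=961/36
  (13-53/6)²=625/36
  (7-53/6)²=121/36
  (9-53/6)²=1/36
  (2-53/6)²=1681/36
  (8-53/6)²=25/36
Σ(x-μ)² = 569/6
σ² = (569/6)/6 = 569/36

σ = √(569/36) ≈ 3.9756


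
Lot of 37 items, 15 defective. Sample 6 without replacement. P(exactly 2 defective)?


Hypergeometric: C(15,2)×C(22,4)/C(37,6)
= 105×7315/2324784 = 3325/10064

P(X=2) = 3325/10064 ≈ 33.04%


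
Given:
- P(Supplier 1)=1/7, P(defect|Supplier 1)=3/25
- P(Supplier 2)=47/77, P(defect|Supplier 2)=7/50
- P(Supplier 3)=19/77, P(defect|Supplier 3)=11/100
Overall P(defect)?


P(B) = Σ P(B|Aᵢ)×P(Aᵢ)
  3/25×1/7 = 3/175
  7/50×47/77 = 47/550
  11/100×19/77 = 19/700
Sum = 999/7700

P(defect) = 999/7700 ≈ 12.97%


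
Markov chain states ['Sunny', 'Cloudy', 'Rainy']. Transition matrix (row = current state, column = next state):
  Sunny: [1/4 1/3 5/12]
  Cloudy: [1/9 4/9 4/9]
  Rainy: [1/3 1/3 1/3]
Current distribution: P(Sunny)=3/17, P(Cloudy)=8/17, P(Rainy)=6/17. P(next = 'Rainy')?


P(next=Rainy) = Σᵢ P(now=i)×P(i→Rainy)
= 3/17×5/12 + 8/17×4/9 + 6/17×1/3
= 5/68 + 32/153 + 2/17 = 245/612

P = 245/612 ≈ 0.4003


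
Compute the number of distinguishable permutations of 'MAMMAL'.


Letters: 6, freq: {'M': 3, 'A': 2, 'L': 1}
6!/(3!×2!×1!) = 720/12 = 60

60


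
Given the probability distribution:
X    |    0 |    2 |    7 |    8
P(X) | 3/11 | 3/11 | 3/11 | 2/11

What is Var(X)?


E[X] = 43/11
E[X²] = 287/11
Var(X) = E[X²] - (E[X])² = 287/11 - 1849/121 = 1308/121

Var(X) = 1308/121 ≈ 10.8099


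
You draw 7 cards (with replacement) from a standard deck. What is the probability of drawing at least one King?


P(not a King) = 48/52 = 12/13
P(none in 7 draws) = (12/13)^7 = 35831808/62748517
P(≥1 King) = 1 - 35831808/62748517 = 26916709/62748517

P = 26916709/62748517 ≈ 42.90%


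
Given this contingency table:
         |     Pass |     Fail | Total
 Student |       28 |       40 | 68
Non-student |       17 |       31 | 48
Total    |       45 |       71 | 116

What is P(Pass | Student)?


P(Pass | Student) = 28/(28+40) = 28/68 = 7/17

P(Pass|Student) = 7/17 ≈ 41.18%


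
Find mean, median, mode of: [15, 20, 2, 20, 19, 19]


Sorted: [2, 15, 19, 19, 20, 20]
Mean = 95/6
Median = 19
Freq: {15: 1, 20: 2, 2: 1, 19: 2}
Mode: [19, 20]

Mean=95/6, Median=19, Mode=[19, 20]


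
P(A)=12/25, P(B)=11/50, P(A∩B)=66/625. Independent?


P(A)×P(B) = 66/625
P(A∩B) = 66/625
Equal ✓ → Independent

Yes, independent


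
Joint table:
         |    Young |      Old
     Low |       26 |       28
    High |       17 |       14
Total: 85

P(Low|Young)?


P(Low|Young) = 26/(26+17) = 26/43

P = 26/43 ≈ 60.47%


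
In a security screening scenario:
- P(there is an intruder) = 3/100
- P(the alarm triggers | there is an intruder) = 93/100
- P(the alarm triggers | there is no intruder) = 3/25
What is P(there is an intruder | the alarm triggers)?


Using Bayes' theorem:
P(A|B) = P(B|A)·P(A) / P(B)

P(the alarm triggers) = 93/100 × 3/100 + 3/25 × 97/100
= 279/10000 + 291/2500 = 1443/10000

P(there is an intruder|the alarm triggers) = (279/10000) / (1443/10000) = 93/481

P(there is an intruder|the alarm triggers) = 93/481 ≈ 19.33%


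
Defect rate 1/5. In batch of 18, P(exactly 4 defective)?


Binomial: P(X=4) = C(18,4)×p^4×(1-p)^14
= 3060 × 1/625 × 268435456/6103515625 = 164282499072/762939453125

P(X=4) = 164282499072/762939453125 ≈ 21.53%


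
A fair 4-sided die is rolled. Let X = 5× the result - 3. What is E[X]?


E[die] = (1+4)/2 = 5/2
E[X] = 5×5/2 - 3 = 19/2

E[X] = 19/2


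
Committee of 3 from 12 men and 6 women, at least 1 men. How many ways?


Count by #men:
  1M,2W: C(12,1)×C(6,2)=180
  2M,1W: C(12,2)×C(6,1)=396
  3M,0W: C(12,3)×C(6,0)=220
Total = 796

796


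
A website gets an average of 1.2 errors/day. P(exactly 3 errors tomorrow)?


Poisson(λ=1.2): P(X=3) = e^(-λ)×λ^k/k!
= e^(-1.2) × 1.2^3 / 3!
≈ 0.3011942119 × 1.728 / 6 ≈ 0.086744

P(X=3) ≈ 0.086744 ≈ 8.67%


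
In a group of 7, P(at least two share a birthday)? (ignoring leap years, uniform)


P(all different) = Π(365-i)/365 for i=0..6
= 0.943764
P(match) = 1 - 0.943764 = 0.056236

P ≈ 0.0562 ≈ 5.62%


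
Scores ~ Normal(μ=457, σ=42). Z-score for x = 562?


z = (x - μ)/σ = (562 - 457)/42 = 2.5

z = 2.5


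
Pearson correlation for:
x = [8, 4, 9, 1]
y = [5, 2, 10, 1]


n=4, Σx=22, Σy=18, Σxy=139, Σx²=162, Σy²=130
r = (4×139 - 22×18)/√((4×162 - 22²)(4×130 - 18²))
= 160/√(164×196) = 160/√32144 ≈ 160/179.2875 ≈ 0.8924

r ≈ 0.8924


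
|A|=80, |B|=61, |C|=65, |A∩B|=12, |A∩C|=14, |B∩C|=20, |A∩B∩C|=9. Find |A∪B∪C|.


|A∪B∪C| = 80+61+65-12-14-20+9 = 169

|A∪B∪C| = 169


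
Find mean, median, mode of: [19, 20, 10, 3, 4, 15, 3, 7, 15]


Sorted: [3, 3, 4, 7, 10, 15, 15, 19, 20]
Mean = 96/9 = 32/3
Median = 10
Freq: {19: 1, 20: 1, 10: 1, 3: 2, 4: 1, 15: 2, 7: 1}
Mode: [3, 15]

Mean=32/3, Median=10, Mode=[3, 15]


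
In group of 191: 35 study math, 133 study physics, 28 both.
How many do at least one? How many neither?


|A∪B| = 35+133-28 = 140
Neither = 191-140 = 51

At least one: 140; Neither: 51


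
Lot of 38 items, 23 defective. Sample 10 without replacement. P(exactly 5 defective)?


Hypergeometric: C(23,5)×C(15,5)/C(38,10)
= 33649×3003/472733756 = 483483/2261884

P(X=5) = 483483/2261884 ≈ 21.38%


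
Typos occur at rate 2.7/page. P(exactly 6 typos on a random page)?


Poisson(λ=2.7): P(X=6) = e^(-λ)×λ^k/k!
= e^(-2.7) × 2.7^6 / 6!
≈ 0.06720551274 × 387.420489 / 720 ≈ 0.036162

P(X=6) ≈ 0.036162 ≈ 3.62%


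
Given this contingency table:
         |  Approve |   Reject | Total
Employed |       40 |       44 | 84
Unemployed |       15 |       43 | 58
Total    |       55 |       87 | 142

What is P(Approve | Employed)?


P(Approve | Employed) = 40/(40+44) = 40/84 = 10/21

P(Approve|Employed) = 10/21 ≈ 47.62%


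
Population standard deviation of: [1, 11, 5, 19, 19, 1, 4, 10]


Mean = 70/8 = 35/4
  (1-35/4)²=961/16
  (11-35/4)²=81/16
  (5-35/4)²=225/16
  (19-35/4)²=1681/16
  (19-35/4)²=1681/16
  (1-35/4)²=961/16
  (4-35/4)²=361/16
  (10-35/4)²=25/16
Σ(x-μ)² = 747/2
σ² = (747/2)/8 = 747/16

σ = √(747/16) ≈ 6.8328


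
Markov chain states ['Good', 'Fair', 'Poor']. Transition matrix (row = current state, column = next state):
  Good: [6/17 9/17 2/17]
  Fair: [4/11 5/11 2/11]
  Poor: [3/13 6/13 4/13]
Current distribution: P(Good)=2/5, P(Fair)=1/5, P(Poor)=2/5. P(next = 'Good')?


P(next=Good) = Σᵢ P(now=i)×P(i→Good)
= 2/5×6/17 + 1/5×4/11 + 2/5×3/13
= 12/85 + 4/55 + 6/65 = 3722/12155

P = 3722/12155 ≈ 0.3062


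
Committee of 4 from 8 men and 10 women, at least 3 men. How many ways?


Count by #men:
  3M,1W: C(8,3)×C(10,1)=560
  4M,0W: C(8,4)×C(10,0)=70
Total = 630

630


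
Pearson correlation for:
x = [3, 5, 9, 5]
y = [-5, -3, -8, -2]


n=4, Σx=22, Σy=-18, Σxy=-112, Σx²=140, Σy²=102
r = (4×(-112) - 22×(-18))/√((4×140 - 22²)(4×102 - (-18)²))
= -52/√(76×84) = -52/√6384 ≈ -52/79.8999 ≈ -0.6508

r ≈ -0.6508


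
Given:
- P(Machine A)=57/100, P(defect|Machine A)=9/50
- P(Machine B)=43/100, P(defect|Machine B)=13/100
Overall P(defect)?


P(B) = Σ P(B|Aᵢ)×P(Aᵢ)
  9/50×57/100 = 513/5000
  13/100×43/100 = 559/10000
Sum = 317/2000

P(defect) = 317/2000 ≈ 15.85%


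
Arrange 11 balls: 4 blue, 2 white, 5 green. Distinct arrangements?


11!/(4!×2!×5!) = 6930

6930


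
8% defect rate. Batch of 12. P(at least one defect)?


P(all good) = (23/25)^12 = 21914624432020321/59604644775390625
P(≥1 defect) = 37690020343370304/59604644775390625

P = 37690020343370304/59604644775390625 ≈ 63.23%


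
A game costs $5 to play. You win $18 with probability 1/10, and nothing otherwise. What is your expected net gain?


E[gain] = (18-5)×1/10 + (-5)×9/10
= 13/10 - 9/2 = -16/5

Expected net gain = $-16/5 ≈ $-3.20


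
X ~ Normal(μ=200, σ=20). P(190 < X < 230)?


z₁=(190-200)/20=-0.5, z₂=(230-200)/20=1.5
P = Φ(1.5) - Φ(-0.5) = 0.933193 - 0.308538 = 0.624655 ≈ 0.6247

P(190 < X < 230) ≈ 0.6247


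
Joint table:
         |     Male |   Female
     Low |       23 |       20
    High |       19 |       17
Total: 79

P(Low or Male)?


P(Low∨Male) = P(Low) + P(Male) - P(Low∧Male)
= (43 + 42 - 23)/79 = 62/79

P = 62/79 ≈ 78.48%


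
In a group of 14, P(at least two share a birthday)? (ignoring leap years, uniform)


P(all different) = Π(365-i)/365 for i=0..13
= 0.776897
P(match) = 1 - 0.776897 = 0.223103

P ≈ 0.2231 ≈ 22.31%


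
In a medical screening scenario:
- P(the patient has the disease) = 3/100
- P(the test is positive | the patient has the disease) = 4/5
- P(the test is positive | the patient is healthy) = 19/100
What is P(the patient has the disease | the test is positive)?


Using Bayes' theorem:
P(A|B) = P(B|A)·P(A) / P(B)

P(the test is positive) = 4/5 × 3/100 + 19/100 × 97/100
= 3/125 + 1843/10000 = 2083/10000

P(the patient has the disease|the test is positive) = (3/125) / (2083/10000) = 240/2083

P(the patient has the disease|the test is positive) = 240/2083 ≈ 11.52%


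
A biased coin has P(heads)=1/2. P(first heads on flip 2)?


Geometric: P(X=2) = (1-p)^(k-1)×p = (1/2)^1×1/2 = 1/4

P(X=2) = 1/4 ≈ 25.00%


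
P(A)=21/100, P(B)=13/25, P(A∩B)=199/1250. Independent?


P(A)×P(B) = 273/2500
P(A∩B) = 199/1250
Not equal → NOT independent

No, not independent


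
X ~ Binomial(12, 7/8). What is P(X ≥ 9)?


P(X ≥ 9) = Σ P(X=i) for i=9..12
P(X=9) = 2219448385/17179869184
P(X=10) = 9321683217/34359738368
P(X=11) = 5931980229/17179869184
P(X=12) = 13841287201/68719476736
Sum = 65090368091/68719476736

P(X ≥ 9) = 65090368091/68719476736 ≈ 94.72%


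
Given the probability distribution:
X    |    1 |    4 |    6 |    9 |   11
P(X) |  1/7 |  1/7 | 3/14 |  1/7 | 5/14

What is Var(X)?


E[X] = 101/14
E[X²] = 909/14
Var(X) = E[X²] - (E[X])² = 909/14 - 10201/196 = 2525/196

Var(X) = 2525/196 ≈ 12.8827


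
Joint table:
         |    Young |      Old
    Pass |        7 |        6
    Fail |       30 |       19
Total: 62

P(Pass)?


P(Pass) = (7+6)/62 = 13/62

P(Pass) = 13/62 ≈ 20.97%


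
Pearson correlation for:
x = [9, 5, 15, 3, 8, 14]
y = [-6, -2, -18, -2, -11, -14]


n=6, Σx=54, Σy=-53, Σxy=-624, Σx²=600, Σy²=685
r = (6×(-624) - 54×(-53))/√((6×600 - 54²)(6×685 - (-53)²))
= -882/√(684×1301) = -882/√889884 ≈ -882/943.3366 ≈ -0.9350

r ≈ -0.9350


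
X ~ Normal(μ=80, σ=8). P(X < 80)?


z = (80-80)/8 = 0.0
P(Z < 0.0) = 0.5000

P(X < 80) ≈ 0.5000


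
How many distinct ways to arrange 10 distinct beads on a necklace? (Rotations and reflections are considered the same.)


Free circular arrangements: rotations and reflections both identified.
(n-1)!/2 = 9!/2 = 362880/2 = 181440

181440


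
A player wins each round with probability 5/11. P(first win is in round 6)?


Geometric: P(X=6) = (1-p)^(k-1)×p = (6/11)^5×5/11 = 38880/1771561

P(X=6) = 38880/1771561 ≈ 2.19%


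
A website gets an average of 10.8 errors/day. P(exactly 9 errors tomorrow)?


Poisson(λ=10.8): P(X=9) = e^(-λ)×λ^k/k!
= e^(-10.8) × 10.8^9 / 9!
≈ 2.039950341e-05 × 1999004627.1 / 362880 ≈ 0.112375

P(X=9) ≈ 0.112375 ≈ 11.24%


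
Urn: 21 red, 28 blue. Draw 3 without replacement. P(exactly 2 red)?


Hypergeometric: C(21,2)×C(28,1)/C(49,3)
= 210×28/18424 = 15/47

P(X=2) = 15/47 ≈ 31.91%


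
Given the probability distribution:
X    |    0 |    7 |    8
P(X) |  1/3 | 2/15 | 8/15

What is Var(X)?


E[X] = 26/5
E[X²] = 122/3
Var(X) = E[X²] - (E[X])² = 122/3 - 676/25 = 1022/75

Var(X) = 1022/75 ≈ 13.6267


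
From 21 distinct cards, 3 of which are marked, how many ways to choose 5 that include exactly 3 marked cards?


Choose 3 of the 3 marked cards and 2 of the other 18 cards:
C(3,3)×C(18,2) = 1×153 = 153

153


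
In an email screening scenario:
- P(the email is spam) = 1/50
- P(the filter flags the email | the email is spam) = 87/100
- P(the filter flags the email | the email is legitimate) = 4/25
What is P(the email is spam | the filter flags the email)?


Using Bayes' theorem:
P(A|B) = P(B|A)·P(A) / P(B)

P(the filter flags the email) = 87/100 × 1/50 + 4/25 × 49/50
= 87/5000 + 98/625 = 871/5000

P(the email is spam|the filter flags the email) = (87/5000) / (871/5000) = 87/871

P(the email is spam|the filter flags the email) = 87/871 ≈ 9.99%


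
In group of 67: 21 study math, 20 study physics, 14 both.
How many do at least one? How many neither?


|A∪B| = 21+20-14 = 27
Neither = 67-27 = 40

At least one: 27; Neither: 40


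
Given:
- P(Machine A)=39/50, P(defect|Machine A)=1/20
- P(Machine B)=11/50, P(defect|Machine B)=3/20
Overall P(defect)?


P(B) = Σ P(B|Aᵢ)×P(Aᵢ)
  1/20×39/50 = 39/1000
  3/20×11/50 = 33/1000
Sum = 9/125

P(defect) = 9/125 ≈ 7.20%


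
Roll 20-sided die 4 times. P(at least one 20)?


P(no 20)^4 = (19/20)^4 = 130321/160000
P(≥1) = 1 - 130321/160000 = 29679/160000

P = 29679/160000 ≈ 18.55%


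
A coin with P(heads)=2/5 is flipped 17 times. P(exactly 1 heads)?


Binomial: P(X=1) = C(17,1)×p^1×(1-p)^16
= 17 × 2/5 × 43046721/152587890625 = 1463588514/762939453125

P(X=1) = 1463588514/762939453125 ≈ 0.19%


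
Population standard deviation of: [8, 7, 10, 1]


Mean = 26/4 = 13/2
  (8-13/2)²=9/4
  (7-13/2)²=1/4
  (10-13/2)²=49/4
  (1-13/2)²=121/4
Σ(x-μ)² = 45
σ² = 45/4

σ = √(45/4) ≈ 3.3541


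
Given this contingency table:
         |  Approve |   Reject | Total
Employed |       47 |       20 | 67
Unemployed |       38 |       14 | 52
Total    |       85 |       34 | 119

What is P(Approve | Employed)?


P(Approve | Employed) = 47/(47+20) = 47/67

P(Approve|Employed) = 47/67 ≈ 70.15%


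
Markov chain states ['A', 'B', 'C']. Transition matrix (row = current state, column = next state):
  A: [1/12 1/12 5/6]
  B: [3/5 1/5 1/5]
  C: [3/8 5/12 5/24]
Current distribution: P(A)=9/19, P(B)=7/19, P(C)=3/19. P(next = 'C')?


P(next=C) = Σᵢ P(now=i)×P(i→C)
= 9/19×5/6 + 7/19×1/5 + 3/19×5/24
= 15/38 + 7/95 + 5/152 = 381/760

P = 381/760 ≈ 0.5013


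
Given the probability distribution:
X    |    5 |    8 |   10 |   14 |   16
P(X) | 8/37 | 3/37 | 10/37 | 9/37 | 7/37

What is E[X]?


E[X] = Σ x·P(X=x)
= (5)×(8/37) + (8)×(3/37) + (10)×(10/37) + (14)×(9/37) + (16)×(7/37)
= 402/37

E[X] = 402/37


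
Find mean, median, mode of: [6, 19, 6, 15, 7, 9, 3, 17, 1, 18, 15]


Sorted: [1, 3, 6, 6, 7, 9, 15, 15, 17, 18, 19]
Mean = 116/11
Median = 9
Freq: {6: 2, 19: 1, 15: 2, 7: 1, 9: 1, 3: 1, 17: 1, 1: 1, 18: 1}
Mode: [6, 15]

Mean=116/11, Median=9, Mode=[6, 15]


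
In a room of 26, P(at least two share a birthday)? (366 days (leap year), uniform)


P(all different) = Π(366-i)/366 for i=0..25
= 0.402786
P(match) = 1 - 0.402786 = 0.597214

P ≈ 0.5972 ≈ 59.72%


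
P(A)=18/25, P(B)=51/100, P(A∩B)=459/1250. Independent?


P(A)×P(B) = 459/1250
P(A∩B) = 459/1250
Equal ✓ → Independent

Yes, independent


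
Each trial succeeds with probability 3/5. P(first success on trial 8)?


Geometric: P(X=8) = (1-p)^(k-1)×p = (2/5)^7×3/5 = 384/390625

P(X=8) = 384/390625 ≈ 0.10%


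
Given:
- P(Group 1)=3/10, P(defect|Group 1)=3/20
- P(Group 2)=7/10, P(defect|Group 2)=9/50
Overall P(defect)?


P(B) = Σ P(B|Aᵢ)×P(Aᵢ)
  3/20×3/10 = 9/200
  9/50×7/10 = 63/500
Sum = 171/1000

P(defect) = 171/1000 ≈ 17.10%


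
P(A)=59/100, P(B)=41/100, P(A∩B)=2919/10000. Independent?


P(A)×P(B) = 2419/10000
P(A∩B) = 2919/10000
Not equal → NOT independent

No, not independent


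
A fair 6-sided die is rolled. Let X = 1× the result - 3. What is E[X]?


E[die] = (1+6)/2 = 7/2
E[X] = 1×7/2 - 3 = 1/2

E[X] = 1/2


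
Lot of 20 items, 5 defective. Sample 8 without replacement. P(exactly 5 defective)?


Hypergeometric: C(5,5)×C(15,3)/C(20,8)
= 1×455/125970 = 7/1938

P(X=5) = 7/1938 ≈ 0.36%


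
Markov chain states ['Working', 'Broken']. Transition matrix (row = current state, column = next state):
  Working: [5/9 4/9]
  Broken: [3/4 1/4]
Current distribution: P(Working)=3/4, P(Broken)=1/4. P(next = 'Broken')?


P(next=Broken) = Σᵢ P(now=i)×P(i→Broken)
= 3/4×4/9 + 1/4×1/4
= 1/3 + 1/16 = 19/48

P = 19/48 ≈ 0.3958


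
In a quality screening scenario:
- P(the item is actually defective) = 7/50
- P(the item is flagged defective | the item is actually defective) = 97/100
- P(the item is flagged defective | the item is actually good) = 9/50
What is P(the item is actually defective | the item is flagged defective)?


Using Bayes' theorem:
P(A|B) = P(B|A)·P(A) / P(B)

P(the item is flagged defective) = 97/100 × 7/50 + 9/50 × 43/50
= 679/5000 + 387/2500 = 1453/5000

P(the item is actually defective|the item is flagged defective) = (679/5000) / (1453/5000) = 679/1453

P(the item is actually defective|the item is flagged defective) = 679/1453 ≈ 46.73%


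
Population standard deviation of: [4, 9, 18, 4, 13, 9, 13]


Mean = 70/7 = 10
  (4-10)²=36
  (9-10)²=1
  (18-10)²=64
  (4-10)²=36
  (13-10)²=9
  (9-10)²=1
  (13-10)²=9
Σ(x-μ)² = 156
σ² = 156/7

σ = √(156/7) ≈ 4.7208


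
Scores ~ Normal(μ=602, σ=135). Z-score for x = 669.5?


z = (x - μ)/σ = (669.5 - 602)/135 = 0.5

z = 0.5


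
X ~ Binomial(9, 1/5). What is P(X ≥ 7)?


P(X ≥ 7) = Σ P(X=i) for i=7..9
P(X=7) = 576/1953125
P(X=8) = 36/1953125
P(X=9) = 1/1953125
Sum = 613/1953125

P(X ≥ 7) = 613/1953125 ≈ 0.03%


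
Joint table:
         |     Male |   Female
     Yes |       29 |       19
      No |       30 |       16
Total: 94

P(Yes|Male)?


P(Yes|Male) = 29/(29+30) = 29/59

P = 29/59 ≈ 49.15%


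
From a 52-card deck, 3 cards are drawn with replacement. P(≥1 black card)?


P(not a black card) = 26/52 = 1/2
P(none in 3 draws) = (1/2)^3 = 1/8
P(≥1 black card) = 1 - 1/8 = 7/8

P = 7/8 ≈ 87.50%


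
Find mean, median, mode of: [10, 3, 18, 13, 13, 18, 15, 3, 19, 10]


Sorted: [3, 3, 10, 10, 13, 13, 15, 18, 18, 19]
Mean = 122/10 = 61/5
Median = 13
Freq: {10: 2, 3: 2, 18: 2, 13: 2, 15: 1, 19: 1}
Mode: [3, 10, 13, 18]

Mean=61/5, Median=13, Mode=[3, 10, 13, 18]


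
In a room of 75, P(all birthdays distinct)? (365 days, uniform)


P(all different) = Π(365-i)/365 for i=0..74
= (365/365)×(364/365)×...×(291/365)
= 0.000280

P ≈ 0.0003 ≈ 0.03%


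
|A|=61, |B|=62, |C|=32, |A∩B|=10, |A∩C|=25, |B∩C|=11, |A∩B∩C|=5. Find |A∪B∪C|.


|A∪B∪C| = 61+62+32-10-25-11+5 = 114

|A∪B∪C| = 114


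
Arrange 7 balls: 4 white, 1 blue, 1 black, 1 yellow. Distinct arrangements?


7!/(4!×1!×1!×1!) = 210

210


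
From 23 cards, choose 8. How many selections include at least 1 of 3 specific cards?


Complement: C(23,8) - C(20,8) = 490314 - 125970 = 364344

364344


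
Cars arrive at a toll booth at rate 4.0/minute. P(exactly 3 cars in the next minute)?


Poisson(λ=4.0): P(X=3) = e^(-λ)×λ^k/k!
= e^(-4.0) × 4.0^3 / 3!
≈ 0.01831563889 × 64 / 6 ≈ 0.195367

P(X=3) ≈ 0.195367 ≈ 19.54%


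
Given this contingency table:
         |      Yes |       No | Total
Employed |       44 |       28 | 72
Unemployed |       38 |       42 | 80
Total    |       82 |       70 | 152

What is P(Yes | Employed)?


P(Yes | Employed) = 44/(44+28) = 44/72 = 11/18

P(Yes|Employed) = 11/18 ≈ 61.11%


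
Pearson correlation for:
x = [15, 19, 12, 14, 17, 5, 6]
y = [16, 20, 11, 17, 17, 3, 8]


n=7, Σx=88, Σy=92, Σxy=1342, Σx²=1276, Σy²=1428
r = (7×1342 - 88×92)/√((7×1276 - 88²)(7×1428 - 92²))
= 1298/√(1188×1532) = 1298/√1820016 ≈ 1298/1349.0797 ≈ 0.9621

r ≈ 0.9621


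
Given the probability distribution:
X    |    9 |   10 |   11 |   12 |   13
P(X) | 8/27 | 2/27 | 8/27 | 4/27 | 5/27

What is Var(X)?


E[X] = 293/27
E[X²] = 1079/9
Var(X) = E[X²] - (E[X])² = 1079/9 - 85849/729 = 1550/729

Var(X) = 1550/729 ≈ 2.1262


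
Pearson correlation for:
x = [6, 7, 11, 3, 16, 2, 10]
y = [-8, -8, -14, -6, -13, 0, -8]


n=7, Σx=55, Σy=-57, Σxy=-564, Σx²=575, Σy²=593
r = (7×(-564) - 55×(-57))/√((7×575 - 55²)(7×593 - (-57)²))
= -813/√(1000×902) = -813/√902000 ≈ -813/949.7368 ≈ -0.8560

r ≈ -0.8560


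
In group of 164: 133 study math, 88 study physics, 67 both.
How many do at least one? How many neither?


|A∪B| = 133+88-67 = 154
Neither = 164-154 = 10

At least one: 154; Neither: 10


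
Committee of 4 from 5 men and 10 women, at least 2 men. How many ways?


Count by #men:
  2M,2W: C(5,2)×C(10,2)=450
  3M,1W: C(5,3)×C(10,1)=100
  4M,0W: C(5,4)×C(10,0)=5
Total = 555

555


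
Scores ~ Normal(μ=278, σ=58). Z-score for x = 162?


z = (x - μ)/σ = (162 - 278)/58 = -2.0

z = -2.0


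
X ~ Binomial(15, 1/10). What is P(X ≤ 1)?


P(X ≤ 1) = Σ P(X=i) for i=0..1
P(X=0) = 205891132094649/1000000000000000
P(X=1) = 68630377364883/200000000000000
Sum = 68630377364883/125000000000000

P(X ≤ 1) = 68630377364883/125000000000000 ≈ 54.90%


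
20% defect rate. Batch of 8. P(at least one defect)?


P(all good) = (4/5)^8 = 65536/390625
P(≥1 defect) = 325089/390625

P = 325089/390625 ≈ 83.22%


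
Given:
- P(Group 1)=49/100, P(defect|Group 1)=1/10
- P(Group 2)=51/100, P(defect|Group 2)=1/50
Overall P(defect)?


P(B) = Σ P(B|Aᵢ)×P(Aᵢ)
  1/10×49/100 = 49/1000
  1/50×51/100 = 51/5000
Sum = 37/625

P(defect) = 37/625 ≈ 5.92%


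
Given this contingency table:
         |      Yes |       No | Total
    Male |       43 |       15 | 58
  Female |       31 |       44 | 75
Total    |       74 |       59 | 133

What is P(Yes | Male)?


P(Yes | Male) = 43/(43+15) = 43/58

P(Yes|Male) = 43/58 ≈ 74.14%


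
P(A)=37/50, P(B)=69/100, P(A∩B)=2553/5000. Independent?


P(A)×P(B) = 2553/5000
P(A∩B) = 2553/5000
Equal ✓ → Independent

Yes, independent


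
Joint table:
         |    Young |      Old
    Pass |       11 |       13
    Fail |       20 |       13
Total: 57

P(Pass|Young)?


P(Pass|Young) = 11/(11+20) = 11/31

P = 11/31 ≈ 35.48%


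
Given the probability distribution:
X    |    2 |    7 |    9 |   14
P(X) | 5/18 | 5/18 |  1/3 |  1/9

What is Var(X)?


E[X] = 127/18
E[X²] = 127/2
Var(X) = E[X²] - (E[X])² = 127/2 - 16129/324 = 4445/324

Var(X) = 4445/324 ≈ 13.7191


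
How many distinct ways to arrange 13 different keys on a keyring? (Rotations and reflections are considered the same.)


Free circular arrangements: rotations and reflections both identified.
(n-1)!/2 = 12!/2 = 479001600/2 = 239500800

239500800


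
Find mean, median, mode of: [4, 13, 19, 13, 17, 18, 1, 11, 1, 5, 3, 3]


Sorted: [1, 1, 3, 3, 4, 5, 11, 13, 13, 17, 18, 19]
Mean = 108/12 = 9
Median = 8
Freq: {4: 1, 13: 2, 19: 1, 17: 1, 18: 1, 1: 2, 11: 1, 5: 1, 3: 2}
Mode: [1, 3, 13]

Mean=9, Median=8, Mode=[1, 3, 13]


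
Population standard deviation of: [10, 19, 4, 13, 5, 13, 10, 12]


Mean = 86/8 = 43/4
  (10-43/4)²=9/16
  (19-43/4)²=1089/16
  (4-43/4)²=729/16
  (13-43/4)²=81/16
  (5-43/4)²=529/16
  (13-43/4)²=81/16
  (10-43/4)²=9/16
  (12-43/4)²=25/16
Σ(x-μ)² = 319/2
σ² = (319/2)/8 = 319/16

σ = √(319/16) ≈ 4.4651


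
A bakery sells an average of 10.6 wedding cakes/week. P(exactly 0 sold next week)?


Poisson(λ=10.6): P(X=0) = e^(-λ)×λ^k/k!
= e^(-10.6) × 10.6^0 / 0!
≈ 2.491600973e-05 × 1 / 1 ≈ 0.000025

P(X=0) ≈ 0.000025 ≈ 0.00%


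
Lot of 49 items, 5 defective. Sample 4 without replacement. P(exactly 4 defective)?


Hypergeometric: C(5,4)×C(44,0)/C(49,4)
= 5×1/211876 = 5/211876

P(X=4) = 5/211876 ≈ 0.00%


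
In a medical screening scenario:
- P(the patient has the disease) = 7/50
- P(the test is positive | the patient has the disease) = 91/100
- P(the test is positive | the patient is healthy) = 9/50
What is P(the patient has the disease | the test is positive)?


Using Bayes' theorem:
P(A|B) = P(B|A)·P(A) / P(B)

P(the test is positive) = 91/100 × 7/50 + 9/50 × 43/50
= 637/5000 + 387/2500 = 1411/5000

P(the patient has the disease|the test is positive) = (637/5000) / (1411/5000) = 637/1411

P(the patient has the disease|the test is positive) = 637/1411 ≈ 45.15%


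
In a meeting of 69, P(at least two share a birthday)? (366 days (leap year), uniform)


P(all different) = Π(366-i)/366 for i=0..68
= 0.001057
P(match) = 1 - 0.001057 = 0.998943

P ≈ 0.9989 ≈ 99.89%


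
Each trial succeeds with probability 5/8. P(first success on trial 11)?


Geometric: P(X=11) = (1-p)^(k-1)×p = (3/8)^10×5/8 = 295245/8589934592

P(X=11) = 295245/8589934592 ≈ 0.00%


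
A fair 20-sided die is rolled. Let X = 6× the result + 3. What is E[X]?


E[die] = (1+20)/2 = 21/2
E[X] = 6×21/2 + 3 = 66

E[X] = 66


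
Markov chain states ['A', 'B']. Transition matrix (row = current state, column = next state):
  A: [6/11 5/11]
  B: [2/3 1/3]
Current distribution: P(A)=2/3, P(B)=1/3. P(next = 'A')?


P(next=A) = Σᵢ P(now=i)×P(i→A)
= 2/3×6/11 + 1/3×2/3
= 4/11 + 2/9 = 58/99

P = 58/99 ≈ 0.5859


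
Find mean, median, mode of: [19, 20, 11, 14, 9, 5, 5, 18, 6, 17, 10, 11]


Sorted: [5, 5, 6, 9, 10, 11, 11, 14, 17, 18, 19, 20]
Mean = 145/12
Median = 11
Freq: {19: 1, 20: 1, 11: 2, 14: 1, 9: 1, 5: 2, 18: 1, 6: 1, 17: 1, 10: 1}
Mode: [5, 11]

Mean=145/12, Median=11, Mode=[5, 11]


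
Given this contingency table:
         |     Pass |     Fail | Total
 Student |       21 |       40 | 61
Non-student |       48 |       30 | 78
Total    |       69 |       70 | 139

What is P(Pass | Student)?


P(Pass | Student) = 21/(21+40) = 21/61

P(Pass|Student) = 21/61 ≈ 34.43%


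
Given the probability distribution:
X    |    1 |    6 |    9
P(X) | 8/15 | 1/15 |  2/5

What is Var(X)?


E[X] = 68/15
E[X²] = 106/3
Var(X) = E[X²] - (E[X])² = 106/3 - 4624/225 = 3326/225

Var(X) = 3326/225 ≈ 14.7822


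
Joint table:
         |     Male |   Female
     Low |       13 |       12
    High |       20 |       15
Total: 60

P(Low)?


P(Low) = (13+12)/60 = 25/60 = 5/12

P(Low) = 5/12 ≈ 41.67%


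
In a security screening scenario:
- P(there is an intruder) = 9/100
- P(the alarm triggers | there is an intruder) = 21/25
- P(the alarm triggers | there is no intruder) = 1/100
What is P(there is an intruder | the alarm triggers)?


Using Bayes' theorem:
P(A|B) = P(B|A)·P(A) / P(B)

P(the alarm triggers) = 21/25 × 9/100 + 1/100 × 91/100
= 189/2500 + 91/10000 = 847/10000

P(there is an intruder|the alarm triggers) = (189/2500) / (847/10000) = 108/121

P(there is an intruder|the alarm triggers) = 108/121 ≈ 89.26%


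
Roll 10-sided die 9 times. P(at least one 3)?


P(no 3)^9 = (9/10)^9 = 387420489/1000000000
P(≥1) = 1 - 387420489/1000000000 = 612579511/1000000000

P = 612579511/1000000000 ≈ 61.26%


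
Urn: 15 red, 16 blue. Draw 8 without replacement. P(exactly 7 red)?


Hypergeometric: C(15,7)×C(16,1)/C(31,8)
= 6435×16/7888725 = 176/13485

P(X=7) = 176/13485 ≈ 1.31%


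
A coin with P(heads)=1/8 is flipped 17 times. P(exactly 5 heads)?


Binomial: P(X=5) = C(17,5)×p^5×(1-p)^12
= 6188 × 1/32768 × 13841287201/68719476736 = 21412471299947/562949953421312

P(X=5) = 21412471299947/562949953421312 ≈ 3.80%


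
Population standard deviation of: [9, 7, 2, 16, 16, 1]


Mean = 51/6 = 17/2
  (9-17/2)²=1/4
  (7-17/2)²=9/4
  (2-17/2)²=169/4
  (16-17/2)²=225/4
  (16-17/2)²=225/4
  (1-17/2)²=225/4
Σ(x-μ)² = 427/2
σ² = (427/2)/6 = 427/12

σ = √(427/12) ≈ 5.9652


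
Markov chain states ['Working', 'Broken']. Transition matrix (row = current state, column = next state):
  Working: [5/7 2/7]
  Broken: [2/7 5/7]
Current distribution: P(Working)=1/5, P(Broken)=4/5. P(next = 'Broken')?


P(next=Broken) = Σᵢ P(now=i)×P(i→Broken)
= 1/5×2/7 + 4/5×5/7
= 2/35 + 4/7 = 22/35

P = 22/35 ≈ 0.6286


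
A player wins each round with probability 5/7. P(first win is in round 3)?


Geometric: P(X=3) = (1-p)^(k-1)×p = (2/7)^2×5/7 = 20/343

P(X=3) = 20/343 ≈ 5.83%


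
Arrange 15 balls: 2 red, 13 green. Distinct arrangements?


15!/(2!×13!) = 105

105


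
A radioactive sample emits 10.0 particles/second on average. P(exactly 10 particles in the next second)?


Poisson(λ=10.0): P(X=10) = e^(-λ)×λ^k/k!
= e^(-10.0) × 10.0^10 / 10!
≈ 4.539992976e-05 × 10000000000 / 3628800 ≈ 0.125110

P(X=10) ≈ 0.125110 ≈ 12.51%


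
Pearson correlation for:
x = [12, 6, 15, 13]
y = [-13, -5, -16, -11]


n=4, Σx=46, Σy=-45, Σxy=-569, Σx²=574, Σy²=571
r = (4×(-569) - 46×(-45))/√((4×574 - 46²)(4×571 - (-45)²))
= -206/√(180×259) = -206/√46620 ≈ -206/215.9167 ≈ -0.9541

r ≈ -0.9541


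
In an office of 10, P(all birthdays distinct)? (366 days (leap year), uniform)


P(all different) = Π(366-i)/366 for i=0..9
= (366/366)×(365/366)×...×(357/366)
= 0.883355

P ≈ 0.8834 ≈ 88.34%


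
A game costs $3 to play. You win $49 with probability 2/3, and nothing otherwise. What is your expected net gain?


E[gain] = (49-3)×2/3 + (-3)×1/3
= 92/3 - 1 = 89/3

Expected net gain = $89/3 ≈ $29.67


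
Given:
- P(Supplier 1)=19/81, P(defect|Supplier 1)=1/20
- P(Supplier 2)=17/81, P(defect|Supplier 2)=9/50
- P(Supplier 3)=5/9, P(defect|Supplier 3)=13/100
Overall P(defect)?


P(B) = Σ P(B|Aᵢ)×P(Aᵢ)
  1/20×19/81 = 19/1620
  9/50×17/81 = 17/450
  13/100×5/9 = 13/180
Sum = 493/4050

P(defect) = 493/4050 ≈ 12.17%


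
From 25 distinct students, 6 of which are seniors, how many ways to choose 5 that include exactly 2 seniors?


Choose 2 of the 6 seniors and 3 of the other 19 students:
C(6,2)×C(19,3) = 15×969 = 14535

14535


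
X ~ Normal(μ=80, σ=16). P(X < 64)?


z = (64-80)/16 = -1.0
P(Z < -1.0) = 0.1587

P(X < 64) ≈ 0.1587


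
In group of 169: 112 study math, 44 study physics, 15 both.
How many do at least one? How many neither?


|A∪B| = 112+44-15 = 141
Neither = 169-141 = 28

At least one: 141; Neither: 28


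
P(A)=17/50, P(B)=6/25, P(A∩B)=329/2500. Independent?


P(A)×P(B) = 51/625
P(A∩B) = 329/2500
Not equal → NOT independent

No, not independent


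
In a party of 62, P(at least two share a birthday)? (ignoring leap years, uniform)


P(all different) = Π(365-i)/365 for i=0..61
= 0.004090
P(match) = 1 - 0.004090 = 0.995910

P ≈ 0.9959 ≈ 99.59%


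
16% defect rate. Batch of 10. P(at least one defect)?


P(all good) = (21/25)^10 = 16679880978201/95367431640625
P(≥1 defect) = 78687550662424/95367431640625

P = 78687550662424/95367431640625 ≈ 82.51%


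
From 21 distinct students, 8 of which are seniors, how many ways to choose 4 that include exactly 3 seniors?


Choose 3 of the 8 seniors and 1 of the other 13 students:
C(8,3)×C(13,1) = 56×13 = 728

728


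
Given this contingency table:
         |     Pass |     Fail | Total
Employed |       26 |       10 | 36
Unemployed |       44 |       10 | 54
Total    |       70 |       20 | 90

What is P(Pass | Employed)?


P(Pass | Employed) = 26/(26+10) = 26/36 = 13/18

P(Pass|Employed) = 13/18 ≈ 72.22%


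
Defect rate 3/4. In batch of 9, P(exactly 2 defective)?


Binomial: P(X=2) = C(9,2)×p^2×(1-p)^7
= 36 × 9/16 × 1/16384 = 81/65536

P(X=2) = 81/65536 ≈ 0.12%


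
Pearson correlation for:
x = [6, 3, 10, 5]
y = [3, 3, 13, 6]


n=4, Σx=24, Σy=25, Σxy=187, Σx²=170, Σy²=223
r = (4×187 - 24×25)/√((4×170 - 24²)(4×223 - 25²))
= 148/√(104×267) = 148/√27768 ≈ 148/166.6373 ≈ 0.8882

r ≈ 0.8882


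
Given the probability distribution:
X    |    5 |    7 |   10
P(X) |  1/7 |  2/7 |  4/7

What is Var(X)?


E[X] = 59/7
E[X²] = 523/7
Var(X) = E[X²] - (E[X])² = 523/7 - 3481/49 = 180/49

Var(X) = 180/49 ≈ 3.6735


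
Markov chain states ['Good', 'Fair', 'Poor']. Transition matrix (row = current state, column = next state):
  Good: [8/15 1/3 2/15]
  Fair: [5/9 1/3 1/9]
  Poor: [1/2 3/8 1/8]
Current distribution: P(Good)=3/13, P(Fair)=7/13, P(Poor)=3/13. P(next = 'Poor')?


P(next=Poor) = Σᵢ P(now=i)×P(i→Poor)
= 3/13×2/15 + 7/13×1/9 + 3/13×1/8
= 2/65 + 7/117 + 3/104 = 43/360

P = 43/360 ≈ 0.1194
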